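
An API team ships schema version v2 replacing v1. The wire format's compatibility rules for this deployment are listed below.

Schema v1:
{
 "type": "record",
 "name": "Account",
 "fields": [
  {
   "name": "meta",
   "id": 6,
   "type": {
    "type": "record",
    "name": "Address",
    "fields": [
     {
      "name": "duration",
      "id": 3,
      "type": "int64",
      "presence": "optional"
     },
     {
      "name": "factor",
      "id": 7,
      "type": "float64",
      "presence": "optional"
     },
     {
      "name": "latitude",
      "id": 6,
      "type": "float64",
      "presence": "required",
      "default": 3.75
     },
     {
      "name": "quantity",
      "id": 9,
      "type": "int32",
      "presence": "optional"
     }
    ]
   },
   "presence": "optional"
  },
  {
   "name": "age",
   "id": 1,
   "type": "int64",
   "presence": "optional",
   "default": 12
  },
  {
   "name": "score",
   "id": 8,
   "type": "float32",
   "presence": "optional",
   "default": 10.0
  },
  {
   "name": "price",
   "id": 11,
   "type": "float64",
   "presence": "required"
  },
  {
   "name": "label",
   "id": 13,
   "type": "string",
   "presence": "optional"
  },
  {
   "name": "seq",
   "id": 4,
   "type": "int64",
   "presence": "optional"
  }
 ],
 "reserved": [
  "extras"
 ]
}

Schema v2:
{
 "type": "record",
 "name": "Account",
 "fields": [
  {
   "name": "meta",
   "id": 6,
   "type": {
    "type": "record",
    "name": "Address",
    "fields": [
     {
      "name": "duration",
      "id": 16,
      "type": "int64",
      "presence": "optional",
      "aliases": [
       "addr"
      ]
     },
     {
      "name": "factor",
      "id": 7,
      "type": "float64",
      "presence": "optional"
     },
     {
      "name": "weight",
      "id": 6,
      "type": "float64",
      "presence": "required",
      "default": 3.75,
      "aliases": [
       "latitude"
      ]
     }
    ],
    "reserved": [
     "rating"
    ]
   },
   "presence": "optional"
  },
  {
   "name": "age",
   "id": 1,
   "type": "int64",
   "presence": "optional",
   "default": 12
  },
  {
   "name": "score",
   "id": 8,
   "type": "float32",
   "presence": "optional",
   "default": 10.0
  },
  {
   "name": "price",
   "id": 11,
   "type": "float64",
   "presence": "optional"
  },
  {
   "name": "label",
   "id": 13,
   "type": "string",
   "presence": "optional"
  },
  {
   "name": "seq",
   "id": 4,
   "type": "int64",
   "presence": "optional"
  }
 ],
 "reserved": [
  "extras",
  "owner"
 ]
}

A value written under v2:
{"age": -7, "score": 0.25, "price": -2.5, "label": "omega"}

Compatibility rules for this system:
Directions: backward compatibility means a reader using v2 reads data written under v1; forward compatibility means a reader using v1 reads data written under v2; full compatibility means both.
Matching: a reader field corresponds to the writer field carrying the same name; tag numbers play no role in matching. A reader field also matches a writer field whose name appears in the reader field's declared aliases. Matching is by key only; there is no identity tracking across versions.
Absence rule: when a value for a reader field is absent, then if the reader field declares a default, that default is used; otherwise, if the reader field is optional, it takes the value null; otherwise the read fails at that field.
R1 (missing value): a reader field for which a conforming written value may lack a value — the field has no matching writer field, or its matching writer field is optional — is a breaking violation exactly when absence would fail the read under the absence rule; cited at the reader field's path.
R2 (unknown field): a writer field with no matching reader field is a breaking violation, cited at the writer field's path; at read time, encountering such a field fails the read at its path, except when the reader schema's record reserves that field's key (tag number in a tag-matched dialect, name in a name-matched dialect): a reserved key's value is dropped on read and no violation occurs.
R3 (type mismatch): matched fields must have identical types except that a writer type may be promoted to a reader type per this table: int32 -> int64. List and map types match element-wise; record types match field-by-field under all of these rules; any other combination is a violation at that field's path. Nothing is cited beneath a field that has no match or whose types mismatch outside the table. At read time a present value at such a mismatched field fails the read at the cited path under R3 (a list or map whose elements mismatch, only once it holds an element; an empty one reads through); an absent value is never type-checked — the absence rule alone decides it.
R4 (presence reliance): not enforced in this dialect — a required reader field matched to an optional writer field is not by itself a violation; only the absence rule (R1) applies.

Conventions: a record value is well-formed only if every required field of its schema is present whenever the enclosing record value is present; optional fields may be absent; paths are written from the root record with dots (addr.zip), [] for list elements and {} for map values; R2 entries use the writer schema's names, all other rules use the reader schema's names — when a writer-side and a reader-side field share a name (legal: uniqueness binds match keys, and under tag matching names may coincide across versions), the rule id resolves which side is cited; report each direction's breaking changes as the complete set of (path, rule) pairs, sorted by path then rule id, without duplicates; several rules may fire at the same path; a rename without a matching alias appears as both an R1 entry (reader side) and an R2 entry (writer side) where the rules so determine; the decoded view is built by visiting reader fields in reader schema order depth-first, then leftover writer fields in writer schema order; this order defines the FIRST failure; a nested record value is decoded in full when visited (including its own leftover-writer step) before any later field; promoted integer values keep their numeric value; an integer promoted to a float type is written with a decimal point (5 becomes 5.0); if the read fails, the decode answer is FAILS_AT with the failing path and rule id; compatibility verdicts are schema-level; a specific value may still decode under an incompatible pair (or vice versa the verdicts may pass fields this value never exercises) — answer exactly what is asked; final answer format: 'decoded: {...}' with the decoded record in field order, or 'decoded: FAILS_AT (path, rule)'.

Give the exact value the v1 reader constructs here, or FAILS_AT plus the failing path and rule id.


decoded: {"meta": null, "age": -7, "score": 0.25, "price": -2.5, "label": "omega", "seq": null}

arrows below run writer -> reader for Account
decoding the Account value with the v1 reader:
  meta := null (absent, optional -> null)
  age := -7
  score := 0.25
  price := -2.5
  label := "omega"
  seq := null (absent, optional -> null)
  => decoded: {"meta": null, "age": -7, "score": 0.25, "price": -2.5, "label": "omega", "seq": null}
the other Account changes do not affect what is asked:
  removed field quantity from record Address -> matters for Account compatibility verdicts, not for this value's decode
  field price in record Account: required changed to optional -> matters for Account compatibility verdicts, not for this value's decode
  renamed field latitude to weight in record Address (alias latitude declared on the renamed field) -> matters for Account compatibility verdicts, not for this value's decode
  field duration in record Address: tag 3 changed to 16 -> triggers nothing under the printed rules; the Account answer is the same either way


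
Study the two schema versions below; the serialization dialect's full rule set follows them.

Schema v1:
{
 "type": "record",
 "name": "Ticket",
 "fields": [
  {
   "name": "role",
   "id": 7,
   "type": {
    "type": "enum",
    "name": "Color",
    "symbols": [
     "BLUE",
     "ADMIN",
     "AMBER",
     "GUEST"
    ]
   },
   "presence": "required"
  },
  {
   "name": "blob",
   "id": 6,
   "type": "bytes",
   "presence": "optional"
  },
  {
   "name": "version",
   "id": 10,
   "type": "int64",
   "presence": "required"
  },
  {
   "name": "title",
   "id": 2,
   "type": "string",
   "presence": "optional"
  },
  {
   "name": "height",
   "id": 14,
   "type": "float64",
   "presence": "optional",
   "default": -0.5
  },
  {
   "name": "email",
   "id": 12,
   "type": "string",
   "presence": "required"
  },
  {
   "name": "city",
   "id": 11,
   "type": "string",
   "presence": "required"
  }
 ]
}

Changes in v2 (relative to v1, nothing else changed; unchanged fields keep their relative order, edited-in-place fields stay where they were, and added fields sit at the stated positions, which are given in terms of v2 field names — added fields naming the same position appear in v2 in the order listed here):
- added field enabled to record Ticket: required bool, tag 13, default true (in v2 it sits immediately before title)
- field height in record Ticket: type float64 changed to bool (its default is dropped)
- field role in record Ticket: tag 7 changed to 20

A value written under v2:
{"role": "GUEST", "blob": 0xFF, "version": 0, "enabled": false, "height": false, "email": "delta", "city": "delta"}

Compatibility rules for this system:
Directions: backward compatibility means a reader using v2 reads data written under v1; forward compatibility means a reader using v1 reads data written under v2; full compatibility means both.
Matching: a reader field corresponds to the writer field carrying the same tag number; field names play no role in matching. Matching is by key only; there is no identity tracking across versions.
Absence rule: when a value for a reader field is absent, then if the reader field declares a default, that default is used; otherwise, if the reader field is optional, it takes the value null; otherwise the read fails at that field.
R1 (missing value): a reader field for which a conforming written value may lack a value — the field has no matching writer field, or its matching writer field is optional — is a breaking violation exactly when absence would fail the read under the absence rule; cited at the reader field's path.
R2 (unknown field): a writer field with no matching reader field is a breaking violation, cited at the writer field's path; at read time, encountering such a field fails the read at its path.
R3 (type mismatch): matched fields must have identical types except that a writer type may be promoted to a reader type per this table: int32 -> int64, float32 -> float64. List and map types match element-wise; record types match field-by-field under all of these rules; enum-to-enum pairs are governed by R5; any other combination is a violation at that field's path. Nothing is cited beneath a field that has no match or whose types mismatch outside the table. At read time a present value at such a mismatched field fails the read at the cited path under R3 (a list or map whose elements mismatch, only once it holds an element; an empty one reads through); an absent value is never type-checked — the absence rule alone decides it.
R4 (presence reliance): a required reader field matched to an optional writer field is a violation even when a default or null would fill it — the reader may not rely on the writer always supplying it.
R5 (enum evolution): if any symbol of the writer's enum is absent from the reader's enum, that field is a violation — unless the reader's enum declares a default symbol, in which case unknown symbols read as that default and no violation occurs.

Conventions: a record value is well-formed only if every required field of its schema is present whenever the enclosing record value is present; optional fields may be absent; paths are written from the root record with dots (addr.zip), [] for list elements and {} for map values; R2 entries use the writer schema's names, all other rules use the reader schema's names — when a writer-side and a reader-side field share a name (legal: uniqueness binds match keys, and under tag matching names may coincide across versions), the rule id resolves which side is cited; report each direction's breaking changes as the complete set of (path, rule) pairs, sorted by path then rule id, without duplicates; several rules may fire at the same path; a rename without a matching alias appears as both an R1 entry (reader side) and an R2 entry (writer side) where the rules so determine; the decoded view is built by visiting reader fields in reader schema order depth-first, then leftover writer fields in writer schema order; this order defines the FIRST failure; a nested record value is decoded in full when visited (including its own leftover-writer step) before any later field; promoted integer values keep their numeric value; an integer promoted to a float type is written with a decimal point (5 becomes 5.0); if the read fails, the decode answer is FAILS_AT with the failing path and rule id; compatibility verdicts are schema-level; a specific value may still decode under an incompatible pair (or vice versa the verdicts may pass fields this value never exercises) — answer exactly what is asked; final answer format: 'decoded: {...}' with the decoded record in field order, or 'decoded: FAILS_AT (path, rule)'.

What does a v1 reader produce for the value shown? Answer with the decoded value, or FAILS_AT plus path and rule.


each type pair in Ticket: writer, then reader
decode (reader v1):
  read fails at role under R1 (no fill)
  => FAILS_AT (role, R1)
the rest of the Ticket diff is inert for this question:
  added field enabled to record Ticket: required bool, tag 13, default true (in v2 it sits immediately before title) -> matters for Ticket compatibility verdicts, not for this value's decode
  field height in record Ticket: type float64 changed to bool (its default is dropped) -> matters for Ticket compatibility verdicts, not for this value's decode

decoded: FAILS_AT (role, R1)


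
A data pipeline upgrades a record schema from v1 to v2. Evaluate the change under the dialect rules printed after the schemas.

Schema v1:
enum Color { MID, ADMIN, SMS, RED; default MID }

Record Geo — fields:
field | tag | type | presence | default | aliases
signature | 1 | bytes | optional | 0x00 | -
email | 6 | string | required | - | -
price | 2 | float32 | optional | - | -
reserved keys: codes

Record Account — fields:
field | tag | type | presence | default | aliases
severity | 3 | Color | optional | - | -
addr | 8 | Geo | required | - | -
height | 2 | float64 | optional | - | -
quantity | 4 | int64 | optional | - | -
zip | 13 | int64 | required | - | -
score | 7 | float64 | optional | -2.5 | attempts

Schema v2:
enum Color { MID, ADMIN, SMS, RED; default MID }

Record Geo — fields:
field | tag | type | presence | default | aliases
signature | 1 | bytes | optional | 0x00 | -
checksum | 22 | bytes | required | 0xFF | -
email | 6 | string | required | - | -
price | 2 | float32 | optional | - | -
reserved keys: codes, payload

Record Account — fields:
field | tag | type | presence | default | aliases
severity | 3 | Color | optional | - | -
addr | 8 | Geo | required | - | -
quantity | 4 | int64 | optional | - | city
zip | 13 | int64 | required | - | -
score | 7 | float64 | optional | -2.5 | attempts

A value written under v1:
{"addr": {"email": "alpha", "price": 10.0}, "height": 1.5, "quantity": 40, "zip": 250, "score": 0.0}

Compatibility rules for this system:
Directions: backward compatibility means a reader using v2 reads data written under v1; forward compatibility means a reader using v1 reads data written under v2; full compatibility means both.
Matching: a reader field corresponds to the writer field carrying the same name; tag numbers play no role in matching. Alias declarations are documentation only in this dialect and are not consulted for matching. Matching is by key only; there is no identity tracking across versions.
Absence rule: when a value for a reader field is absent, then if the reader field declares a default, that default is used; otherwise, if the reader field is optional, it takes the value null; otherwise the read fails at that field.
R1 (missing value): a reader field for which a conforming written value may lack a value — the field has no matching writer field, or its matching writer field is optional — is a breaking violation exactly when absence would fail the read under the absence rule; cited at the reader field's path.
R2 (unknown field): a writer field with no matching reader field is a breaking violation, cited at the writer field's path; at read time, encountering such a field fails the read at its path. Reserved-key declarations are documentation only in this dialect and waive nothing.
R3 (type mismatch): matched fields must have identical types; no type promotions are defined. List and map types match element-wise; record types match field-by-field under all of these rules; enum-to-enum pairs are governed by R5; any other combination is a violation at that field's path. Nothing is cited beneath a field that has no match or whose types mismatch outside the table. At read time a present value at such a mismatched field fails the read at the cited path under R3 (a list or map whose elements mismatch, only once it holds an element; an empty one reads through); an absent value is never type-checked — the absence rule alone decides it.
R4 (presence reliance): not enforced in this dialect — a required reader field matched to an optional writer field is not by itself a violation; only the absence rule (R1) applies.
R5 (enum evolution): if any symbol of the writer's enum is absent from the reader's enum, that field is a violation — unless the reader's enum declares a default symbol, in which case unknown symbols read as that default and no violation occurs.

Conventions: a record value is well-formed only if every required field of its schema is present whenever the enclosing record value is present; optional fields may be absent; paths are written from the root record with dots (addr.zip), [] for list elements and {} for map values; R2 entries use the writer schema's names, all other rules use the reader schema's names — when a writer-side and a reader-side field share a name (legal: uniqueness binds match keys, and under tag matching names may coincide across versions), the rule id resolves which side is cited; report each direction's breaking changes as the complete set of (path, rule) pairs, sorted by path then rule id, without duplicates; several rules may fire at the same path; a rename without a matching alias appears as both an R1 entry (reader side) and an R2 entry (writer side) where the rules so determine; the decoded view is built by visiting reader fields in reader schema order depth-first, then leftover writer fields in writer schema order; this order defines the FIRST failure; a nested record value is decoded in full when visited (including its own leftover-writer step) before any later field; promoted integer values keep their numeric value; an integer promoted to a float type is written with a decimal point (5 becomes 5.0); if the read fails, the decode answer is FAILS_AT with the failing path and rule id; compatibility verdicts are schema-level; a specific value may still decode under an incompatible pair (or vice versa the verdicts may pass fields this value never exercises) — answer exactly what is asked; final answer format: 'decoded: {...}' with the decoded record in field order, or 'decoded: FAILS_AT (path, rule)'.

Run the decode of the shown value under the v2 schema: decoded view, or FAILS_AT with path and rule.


decoded: FAILS_AT (height, R2)

in Account below, arrows point writer -> reader
decoding the Account value with the v2 reader:
  severity := null (absent, optional -> null)
  addr.signature := 0x00 (absent -> default)
  addr.checksum := 0xFF (absent -> default)
  addr.email := "alpha"
  addr.price := 10.0
  quantity := 40
  zip := 250
  score := 0.0
  read fails at height under R2 (unknown field)
  => FAILS_AT (height, R2)
remaining Account differences; none change what is asked:
  added field checksum to record Geo: required bytes, tag 22, default 0xFF (in v2 it sits immediately before email) -> affects the rule determinations only; this particular Account value decodes identically


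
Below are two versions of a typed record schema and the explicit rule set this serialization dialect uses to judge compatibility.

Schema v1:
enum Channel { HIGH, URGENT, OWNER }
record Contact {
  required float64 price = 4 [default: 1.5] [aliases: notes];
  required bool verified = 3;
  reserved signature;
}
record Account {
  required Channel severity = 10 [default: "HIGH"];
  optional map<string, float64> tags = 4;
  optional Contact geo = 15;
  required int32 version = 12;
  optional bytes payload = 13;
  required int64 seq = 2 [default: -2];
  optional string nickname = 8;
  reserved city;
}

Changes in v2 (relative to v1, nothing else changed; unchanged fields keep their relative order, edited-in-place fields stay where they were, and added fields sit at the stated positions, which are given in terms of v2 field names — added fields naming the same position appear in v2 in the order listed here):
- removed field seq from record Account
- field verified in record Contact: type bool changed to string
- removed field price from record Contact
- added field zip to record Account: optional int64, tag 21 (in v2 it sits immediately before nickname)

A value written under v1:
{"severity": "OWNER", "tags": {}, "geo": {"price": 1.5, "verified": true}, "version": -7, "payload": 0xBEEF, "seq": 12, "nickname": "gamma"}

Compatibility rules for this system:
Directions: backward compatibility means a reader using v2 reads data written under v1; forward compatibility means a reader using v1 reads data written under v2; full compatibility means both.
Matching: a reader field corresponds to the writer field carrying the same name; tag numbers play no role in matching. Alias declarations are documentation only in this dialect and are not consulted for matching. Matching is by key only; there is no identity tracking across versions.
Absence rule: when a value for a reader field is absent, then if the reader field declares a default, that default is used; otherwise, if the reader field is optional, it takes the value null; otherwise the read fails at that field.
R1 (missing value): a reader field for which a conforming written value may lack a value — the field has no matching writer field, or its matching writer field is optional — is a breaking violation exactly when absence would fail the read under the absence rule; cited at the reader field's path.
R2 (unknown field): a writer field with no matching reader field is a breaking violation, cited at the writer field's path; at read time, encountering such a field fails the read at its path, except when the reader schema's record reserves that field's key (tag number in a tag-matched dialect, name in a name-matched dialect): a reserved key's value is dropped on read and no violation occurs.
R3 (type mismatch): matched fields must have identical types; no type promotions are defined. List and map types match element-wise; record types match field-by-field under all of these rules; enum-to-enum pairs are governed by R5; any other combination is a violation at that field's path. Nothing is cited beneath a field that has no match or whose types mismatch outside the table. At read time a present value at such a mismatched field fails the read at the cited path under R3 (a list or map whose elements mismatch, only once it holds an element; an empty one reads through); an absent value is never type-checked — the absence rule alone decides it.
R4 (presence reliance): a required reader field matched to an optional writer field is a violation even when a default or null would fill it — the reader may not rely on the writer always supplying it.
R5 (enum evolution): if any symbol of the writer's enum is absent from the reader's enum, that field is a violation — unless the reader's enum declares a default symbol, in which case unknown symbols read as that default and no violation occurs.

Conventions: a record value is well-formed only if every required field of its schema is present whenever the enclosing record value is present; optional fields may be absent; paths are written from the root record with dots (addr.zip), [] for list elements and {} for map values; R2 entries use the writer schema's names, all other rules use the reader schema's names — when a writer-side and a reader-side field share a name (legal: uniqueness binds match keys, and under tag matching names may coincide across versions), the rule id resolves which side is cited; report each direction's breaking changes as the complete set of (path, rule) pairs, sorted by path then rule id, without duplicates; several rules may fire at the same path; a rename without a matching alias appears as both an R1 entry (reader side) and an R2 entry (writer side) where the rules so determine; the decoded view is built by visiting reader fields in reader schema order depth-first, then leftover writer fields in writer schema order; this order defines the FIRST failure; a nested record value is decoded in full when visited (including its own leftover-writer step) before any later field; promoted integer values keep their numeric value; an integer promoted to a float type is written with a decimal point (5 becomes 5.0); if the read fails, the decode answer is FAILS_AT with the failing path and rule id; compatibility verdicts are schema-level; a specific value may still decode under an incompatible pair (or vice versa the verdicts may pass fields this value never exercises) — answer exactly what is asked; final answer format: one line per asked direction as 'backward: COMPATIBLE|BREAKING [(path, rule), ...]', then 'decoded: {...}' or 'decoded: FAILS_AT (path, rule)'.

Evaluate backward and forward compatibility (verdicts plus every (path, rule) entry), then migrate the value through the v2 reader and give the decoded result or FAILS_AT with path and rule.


arrows below run writer -> reader for Account
checking backward for Account: reader v2 against writer v1:
  severity <- severity (Channel -> Channel, writer required)
  tags <- tags (map<string, float64> -> map<string, float64>, writer optional)
  geo <- geo (Contact -> Contact, writer optional)
  version <- version (int32 -> int32, writer required)
  payload <- payload (bytes -> bytes, writer optional)
  zip: no writer match
  nickname <- nickname (string -> string, writer optional)
  leftover writer field: seq
  geo.verified <- geo.verified (bool -> string, writer required)
  leftover writer field: geo.price
  rule R2 violated at geo.price
  rule R3 violated at geo.verified
  rule R2 violated at seq
  => 3 violation(s): backward is BREAKING for Account
checking forward for Account: reader v1 against writer v2:
  severity <- severity (Channel -> Channel, writer required)
  tags <- tags (map<string, float64> -> map<string, float64>, writer optional)
  geo <- geo (Contact -> Contact, writer optional)
  version <- version (int32 -> int32, writer required)
  payload <- payload (bytes -> bytes, writer optional)
  seq: no writer match
  nickname <- nickname (string -> string, writer optional)
  leftover writer field: zip
  geo.price: no writer match
  geo.verified <- geo.verified (string -> bool, writer required)
  rule R3 violated at geo.verified
  rule R2 violated at zip
  => 2 violation(s): forward is BREAKING for Account
decode walk for Account under reader schema v2:
  severity := "OWNER"
  tags := {}
  read fails at geo.verified under R3
  => FAILS_AT (geo.verified, R3)

backward: BREAKING [(geo.price, R2), (geo.verified, R3), (seq, R2)]; forward: BREAKING [(geo.verified, R3), (zip, R2)]; decoded: FAILS_AT (geo.verified, R3)


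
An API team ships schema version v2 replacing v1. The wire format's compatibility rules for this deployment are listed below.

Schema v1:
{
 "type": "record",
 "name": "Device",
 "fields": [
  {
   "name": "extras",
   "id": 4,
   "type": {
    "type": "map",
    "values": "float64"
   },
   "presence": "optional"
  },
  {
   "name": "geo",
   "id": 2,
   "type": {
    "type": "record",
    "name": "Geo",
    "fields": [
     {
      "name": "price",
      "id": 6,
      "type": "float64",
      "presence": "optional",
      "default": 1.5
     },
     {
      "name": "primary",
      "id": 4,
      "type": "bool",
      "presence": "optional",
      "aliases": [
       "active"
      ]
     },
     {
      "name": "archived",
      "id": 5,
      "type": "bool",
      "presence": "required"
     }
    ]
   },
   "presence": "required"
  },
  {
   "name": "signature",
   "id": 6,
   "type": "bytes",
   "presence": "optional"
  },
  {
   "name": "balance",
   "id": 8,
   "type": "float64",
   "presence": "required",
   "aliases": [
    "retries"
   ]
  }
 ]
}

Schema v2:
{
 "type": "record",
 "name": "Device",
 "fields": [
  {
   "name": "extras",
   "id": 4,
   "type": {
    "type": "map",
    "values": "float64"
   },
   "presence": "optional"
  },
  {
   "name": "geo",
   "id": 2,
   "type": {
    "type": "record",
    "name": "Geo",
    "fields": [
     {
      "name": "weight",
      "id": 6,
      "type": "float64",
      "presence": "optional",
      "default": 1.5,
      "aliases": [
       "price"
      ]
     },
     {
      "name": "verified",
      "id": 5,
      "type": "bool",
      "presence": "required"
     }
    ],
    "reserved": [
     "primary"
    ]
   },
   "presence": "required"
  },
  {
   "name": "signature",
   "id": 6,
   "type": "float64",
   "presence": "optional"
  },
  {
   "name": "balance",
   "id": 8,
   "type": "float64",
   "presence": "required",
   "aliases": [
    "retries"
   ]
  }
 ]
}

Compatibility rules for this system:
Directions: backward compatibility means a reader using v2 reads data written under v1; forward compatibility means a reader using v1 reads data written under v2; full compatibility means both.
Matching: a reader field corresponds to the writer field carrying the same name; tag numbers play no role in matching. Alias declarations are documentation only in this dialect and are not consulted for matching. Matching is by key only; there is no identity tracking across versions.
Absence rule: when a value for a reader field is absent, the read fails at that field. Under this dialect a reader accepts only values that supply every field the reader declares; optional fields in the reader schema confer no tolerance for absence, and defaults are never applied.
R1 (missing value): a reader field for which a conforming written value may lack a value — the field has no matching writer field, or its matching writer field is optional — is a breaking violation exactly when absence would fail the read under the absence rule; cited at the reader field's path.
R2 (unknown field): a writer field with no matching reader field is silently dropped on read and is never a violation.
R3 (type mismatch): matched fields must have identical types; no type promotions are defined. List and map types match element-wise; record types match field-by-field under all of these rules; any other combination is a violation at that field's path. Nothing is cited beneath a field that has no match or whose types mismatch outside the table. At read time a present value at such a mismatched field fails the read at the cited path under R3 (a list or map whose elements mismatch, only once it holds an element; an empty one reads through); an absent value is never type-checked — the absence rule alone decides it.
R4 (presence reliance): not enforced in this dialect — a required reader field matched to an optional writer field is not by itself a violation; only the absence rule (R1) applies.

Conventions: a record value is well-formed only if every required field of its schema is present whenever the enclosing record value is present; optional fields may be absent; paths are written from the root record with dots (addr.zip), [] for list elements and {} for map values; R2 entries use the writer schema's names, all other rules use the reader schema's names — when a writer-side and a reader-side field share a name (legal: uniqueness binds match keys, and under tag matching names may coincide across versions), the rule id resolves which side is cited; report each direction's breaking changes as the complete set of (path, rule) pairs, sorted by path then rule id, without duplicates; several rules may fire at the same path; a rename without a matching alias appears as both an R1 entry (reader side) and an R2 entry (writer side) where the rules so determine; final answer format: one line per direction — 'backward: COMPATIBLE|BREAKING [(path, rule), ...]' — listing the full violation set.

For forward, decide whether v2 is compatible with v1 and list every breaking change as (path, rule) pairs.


each type pair in Device: writer, then reader
forward on Device — v1 reading data written by v2:
  writer optional, map<string, float64> -> map<string, float64>: reader extras maps from writer extras
  writer required, Geo -> Geo: reader geo maps from writer geo
  writer optional, float64 -> bytes: reader signature maps from writer signature
  writer required, float64 -> float64: reader balance maps from writer balance
  geo.price has no writer counterpart
  geo.primary has no writer counterpart
  geo.archived has no writer counterpart
  geo.weight (writer side), unknown to reader
  geo.verified (writer side), unknown to reader
  breaking: (extras, R1)
  breaking: (geo.archived, R1)
  breaking: (geo.price, R1)
  breaking: (geo.primary, R1)
  breaking: (signature, R1)
  breaking: (signature, R3)
  forward on Device therefore BREAKING (6)
the rest of the Device diff is inert for this question:
  renamed field price to weight in record Geo (alias price declared on the renamed field) -> its effect on Device is confined to the backward direction, not asked
  removed field primary from record Geo (its key "primary" joins the reserved list) -> its effect on Device is confined to the backward direction, not asked

forward: BREAKING [(extras, R1), (geo.archived, R1), (geo.price, R1), (geo.primary, R1), (signature, R1), (signature, R3)]


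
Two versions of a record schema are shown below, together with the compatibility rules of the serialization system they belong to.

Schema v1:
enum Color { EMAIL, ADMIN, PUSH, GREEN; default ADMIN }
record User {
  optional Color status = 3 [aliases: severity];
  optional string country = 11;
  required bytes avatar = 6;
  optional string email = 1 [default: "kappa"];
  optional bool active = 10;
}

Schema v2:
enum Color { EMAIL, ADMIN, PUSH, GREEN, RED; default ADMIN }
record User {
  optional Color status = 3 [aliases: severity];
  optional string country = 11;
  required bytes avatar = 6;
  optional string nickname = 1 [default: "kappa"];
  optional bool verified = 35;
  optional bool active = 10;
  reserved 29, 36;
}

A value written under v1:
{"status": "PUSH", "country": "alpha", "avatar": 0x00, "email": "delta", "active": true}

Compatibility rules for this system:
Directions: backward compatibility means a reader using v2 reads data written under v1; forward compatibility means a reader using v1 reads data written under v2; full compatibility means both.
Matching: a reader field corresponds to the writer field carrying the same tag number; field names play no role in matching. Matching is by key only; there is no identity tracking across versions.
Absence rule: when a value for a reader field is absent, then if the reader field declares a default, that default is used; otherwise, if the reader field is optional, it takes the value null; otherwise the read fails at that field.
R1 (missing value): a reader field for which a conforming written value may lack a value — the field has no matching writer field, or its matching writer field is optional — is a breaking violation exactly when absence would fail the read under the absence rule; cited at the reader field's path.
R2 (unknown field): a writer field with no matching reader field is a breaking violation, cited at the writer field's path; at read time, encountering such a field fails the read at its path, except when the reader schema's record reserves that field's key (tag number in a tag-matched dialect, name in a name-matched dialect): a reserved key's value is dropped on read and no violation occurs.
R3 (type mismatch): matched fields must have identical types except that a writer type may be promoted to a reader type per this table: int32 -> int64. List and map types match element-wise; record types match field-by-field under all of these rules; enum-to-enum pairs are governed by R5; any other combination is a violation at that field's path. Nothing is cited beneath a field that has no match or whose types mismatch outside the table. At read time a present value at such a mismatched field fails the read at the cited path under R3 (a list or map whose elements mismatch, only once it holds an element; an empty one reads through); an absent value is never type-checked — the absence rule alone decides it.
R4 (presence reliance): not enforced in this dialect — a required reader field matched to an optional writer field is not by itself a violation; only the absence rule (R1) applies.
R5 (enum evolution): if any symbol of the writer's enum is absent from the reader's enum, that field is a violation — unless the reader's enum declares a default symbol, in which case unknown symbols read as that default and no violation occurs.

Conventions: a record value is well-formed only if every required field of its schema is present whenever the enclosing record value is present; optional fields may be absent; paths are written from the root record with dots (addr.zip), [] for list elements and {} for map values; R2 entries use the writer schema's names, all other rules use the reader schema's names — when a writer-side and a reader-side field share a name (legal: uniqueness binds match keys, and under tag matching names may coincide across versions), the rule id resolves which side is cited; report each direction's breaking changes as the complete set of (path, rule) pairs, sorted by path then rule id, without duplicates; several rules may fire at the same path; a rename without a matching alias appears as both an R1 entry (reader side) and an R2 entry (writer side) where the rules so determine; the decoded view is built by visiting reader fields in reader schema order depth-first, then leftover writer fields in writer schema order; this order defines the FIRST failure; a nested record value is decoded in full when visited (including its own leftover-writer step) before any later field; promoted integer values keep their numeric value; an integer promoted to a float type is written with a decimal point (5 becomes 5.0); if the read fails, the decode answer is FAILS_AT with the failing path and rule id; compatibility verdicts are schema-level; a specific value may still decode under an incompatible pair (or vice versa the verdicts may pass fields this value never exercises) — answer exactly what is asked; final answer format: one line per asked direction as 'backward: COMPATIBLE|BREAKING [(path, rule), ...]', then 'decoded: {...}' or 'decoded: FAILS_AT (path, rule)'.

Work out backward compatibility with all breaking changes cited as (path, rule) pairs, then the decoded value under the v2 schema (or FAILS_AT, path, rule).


backward: COMPATIBLE []; decoded: {"status": "PUSH", "country": "alpha", "avatar": 0x00, "nickname": "delta", "verified": null, "active": true}

arrows below run writer -> reader for User
backward analysis of User with v2 as reader and v1 as writer:
  status <- status (Color -> Color, writer optional)
  country <- country (string -> string, writer optional)
  avatar <- avatar (bytes -> bytes, writer required)
  nickname <- email (string -> string, writer optional)
  verified: no writer-side match
  active <- active (bool -> bool, writer optional)
  => backward verdict for User: COMPATIBLE, no violations
decoding the User value with the v2 reader:
  status := "PUSH"
  country := "alpha"
  avatar := 0x00
  nickname := "delta" (from writer email)
  verified := null (absent, optional -> null)
  active := true
  => decoded: {"status": "PUSH", "country": "alpha", "avatar": 0x00, "nickname": "delta", "verified": null, "active": true}
checking off the User differences that do not matter here:
  enum Color (field status in record User): symbol RED added -> fires no rule on User, leaving the asked answer as it is
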